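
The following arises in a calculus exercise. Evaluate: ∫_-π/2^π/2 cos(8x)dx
Antiderivative: sin(8x)/8
Evaluate at bounds: [sin(8·π/2)/8] - [sin(8·-π/2)/8]
=((0) - (0))/8=0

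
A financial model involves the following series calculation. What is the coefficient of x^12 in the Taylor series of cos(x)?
cos(x) = Σ (-1)^k x^(2k)/(2k)!
For x^12: (-1)^6/12! = 1/479001600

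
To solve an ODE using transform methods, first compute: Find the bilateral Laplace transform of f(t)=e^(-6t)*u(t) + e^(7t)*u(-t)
For e^(-6t)*u(t): L = 1/(s+6), Re(s) > -6
For e^(7t)*u(-t): L = -1/(s-7), Re(s) < 7
Combined: F(s) = 1/(s+6)-1/(s-7), -6 < Re(s) < 7

Answer: 1/(s+6)-1/(s-7), ROC: -6 < Re(s) < 7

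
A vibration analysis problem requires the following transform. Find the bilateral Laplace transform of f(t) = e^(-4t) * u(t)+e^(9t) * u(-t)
For e^(-4t) * u(t): L = 1/(s+4), Re(s) > -4
For e^(9t) * u(-t): L = -1/(s-9), Re(s) < 9
Combined: F(s) = 1/(s+4)-1/(s-9), -4 < Re(s) < 9

Answer: 1/(s+4)-1/(s-9), ROC: -4 < Re(s) < 9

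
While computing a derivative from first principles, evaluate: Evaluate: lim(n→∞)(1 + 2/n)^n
This is the definition of e^2: lim(1+2/n)^n=e^2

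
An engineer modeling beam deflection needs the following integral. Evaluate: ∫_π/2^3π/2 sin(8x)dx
Antiderivative: -cos(8x)/8
Evaluate at bounds: [-cos(8·3π/2)/8] - [-cos(8·π/2)/8]
=(-(1) + (1))/8=0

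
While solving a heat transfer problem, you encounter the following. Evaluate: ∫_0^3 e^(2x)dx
Antiderivative: (1/2)e^(2x)
Evaluate: (1/2)(e^6-1)

Answer: (e^6-1)/2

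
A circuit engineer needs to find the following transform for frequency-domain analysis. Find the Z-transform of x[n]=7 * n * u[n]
Z{n * u[n]}=z/(z-1)^2
By linearity: Z{7 * n * u[n]}=7z/(z-1)^2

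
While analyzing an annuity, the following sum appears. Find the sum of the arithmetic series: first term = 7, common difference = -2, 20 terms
Last term: a_n = 7 + (20 - 1)·-2 = -31
Sum = n(a_1 + a_n)/2 = 20(7 + (-31))/2 = -240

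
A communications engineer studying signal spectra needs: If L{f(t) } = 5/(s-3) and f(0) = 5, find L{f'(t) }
L{f'(t)} = s·F(s) - f(0) = 5s/(s-3)-5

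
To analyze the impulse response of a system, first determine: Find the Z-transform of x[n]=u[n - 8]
Using the time-shift property: Z{u[n-8]} = z^(-8) * z/(z-1)
= z^(-7)/(z-1)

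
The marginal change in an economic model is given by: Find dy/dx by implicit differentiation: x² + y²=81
Differentiate both sides: 2x+2y·(dy/dx) = 0
Solve: dy/dx = -2x/(2y) = -x/y

Answer: dy/dx = -x/y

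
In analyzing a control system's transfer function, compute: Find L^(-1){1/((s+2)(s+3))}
Partial fractions: 1/((s+2)(s+3))=A/(s+2)+B/(s+3)
Cover-up: A=1/(s+3)|_{s=-2}=1; B=1/(s+2)|_{s=-3}=-1
L^(-1)=e^(-2t) - e^(-3t)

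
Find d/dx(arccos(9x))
d/dx[arccos(u)]=-u'/√(1-u²), u=9x, u'=9

Answer: -9/√(1-81x²)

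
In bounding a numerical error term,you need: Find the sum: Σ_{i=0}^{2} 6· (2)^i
Geometric series: S = a(1 - r^n)/(1 - r)
a = 6, r = 2, n = 3
S = 6(1-8)/-1 = 42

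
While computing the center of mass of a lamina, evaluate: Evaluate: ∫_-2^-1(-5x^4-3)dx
Step 1: Find antiderivative F(x)=-x^5-3x
Step 2: F(-1) - F(-2)=4 - (38)=-34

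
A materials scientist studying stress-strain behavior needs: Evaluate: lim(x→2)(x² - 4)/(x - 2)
Factor: (x² - 4)=(x-2)(x+2)
Cancel (x-2): lim(x→2) (x+2)=4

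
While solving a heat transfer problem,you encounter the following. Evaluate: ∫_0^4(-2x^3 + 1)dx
Step 1: Find antiderivative F(x)=(-1/2)x^4+x
Step 2: F(4) - F(0)=-124 - (0)=-124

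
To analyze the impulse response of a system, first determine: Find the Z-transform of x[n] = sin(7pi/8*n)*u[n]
Z{sin(w0*n)*u[n]}=z*sin(w0)/(z^2-2z*cos(w0)+1)
With w0=7pi/8: X(z)=z*sin(7pi/8)/(z^2-2z*cos(7pi/8)+1)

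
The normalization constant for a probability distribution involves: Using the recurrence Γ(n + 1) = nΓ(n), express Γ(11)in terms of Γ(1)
Γ(11) = 10Γ(10) = 10·9Γ(9) = ... = 10!·Γ(1) = 3628800·Γ(1)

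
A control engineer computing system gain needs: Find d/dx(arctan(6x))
d/dx[arctan(u)] = u'/(1+u²), u = 6x, u' = 6

Answer: 6/(1+36x²)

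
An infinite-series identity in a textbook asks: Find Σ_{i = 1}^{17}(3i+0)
=3·Σ i + 0·17=3·153 + 0=459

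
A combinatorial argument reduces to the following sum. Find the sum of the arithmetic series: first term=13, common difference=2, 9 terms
Last term: a_n = 13 + (9 - 1)·2 = 29
Sum = n(a_1 + a_n)/2 = 9(13 + 29)/2 = 189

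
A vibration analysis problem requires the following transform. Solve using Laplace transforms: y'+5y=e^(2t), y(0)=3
Take L: sY - 3 + 5Y = 1/(s-2)
Y(s + 5) = 1/(s-2) + 3
Y = 1/((s-2)(s + 5)) + 3/(s + 5)
Partial fractions: 1/((s-2)(s + 5)) = (1/7)/(s-2) - (1/7)/(s + 5)
So Y = (1/7)/(s-2) + (20/7)/(s + 5)
Inverse Laplace transform (L^(-1){1/(s-2)} = e^(2t), L^(-1){1/(s + 5)} = e^(-5t)):

Answer: y(t) = (1/7)·e^(2t) + (20/7)·e^(-5t)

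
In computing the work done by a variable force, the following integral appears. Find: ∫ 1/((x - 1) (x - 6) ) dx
Partial fractions: 1/((x-1)(x-6))=A/(x-1)+B/(x-6)
A=-1/5, B=1/5
∫ [-1/5· 1/(x-1)+1/5· 1/(x-6)] dx
=(1/5)[ln|x-6| - ln|x-1|]+C

Answer: (1/5)·ln|(x-6)/(x-1)|+C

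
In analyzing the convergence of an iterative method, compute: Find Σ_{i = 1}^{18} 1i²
=1·n(n + 1)(2n + 1)/6=1·18·19·37/6=2109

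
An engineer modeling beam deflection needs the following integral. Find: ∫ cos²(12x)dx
Using identity cos²(u)=(1 + cos(2u))/2:
∫ (1 + cos(24x))/2 dx=x/2 + sin(24x)/48 + C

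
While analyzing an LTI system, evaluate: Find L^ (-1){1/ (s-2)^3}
L^(-1){1/(s-a)^n} = t^(n-1)·e^(at)/(n-1)!
Here a = 2, n = 3: t^2·e^(2t)/2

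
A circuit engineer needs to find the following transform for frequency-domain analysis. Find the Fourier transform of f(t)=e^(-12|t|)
Using the standard pair: F{e^(-a|t|)} = 2a/(a^2 + omega^2)
With a = 12: F(omega) = 24/(144 + omega^2)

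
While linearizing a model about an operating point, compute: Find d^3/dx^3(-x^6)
Apply power rule 3 times:
d^1: -6x^5
d^2: -30x^4
d^3: -120x^3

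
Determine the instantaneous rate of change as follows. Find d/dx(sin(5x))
Chain rule: d/dx[sin(u)]=cos(u)·u' where u=5x
u'=5

Answer: 5·cos(5x)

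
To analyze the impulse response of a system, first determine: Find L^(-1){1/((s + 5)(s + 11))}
Partial fractions: 1/((s+5)(s+11)) = A/(s+5)+B/(s+11)
Cover-up: A = 1/(s+11)|_{s = -5} = 1/6; B = 1/(s+5)|_{s = -11} = -1/6
L^(-1) = (1/6)e^(-5t) - (1/6)e^(-11t)

Answer: (1/6)(e^(-5t) - e^(-11t))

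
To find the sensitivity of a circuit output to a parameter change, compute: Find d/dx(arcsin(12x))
d/dx[arcsin(u)]=u'/√(1-u²), u=12x, u'=12

Answer: 12/√(1 - 144x²)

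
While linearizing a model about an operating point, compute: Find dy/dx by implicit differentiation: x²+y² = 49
Differentiate both sides: 2x+2y·(dy/dx) = 0
Solve: dy/dx = -2x/(2y) = -x/y

Answer: dy/dx = -x/y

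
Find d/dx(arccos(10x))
d/dx[arccos(u)]=-u'/√(1-u²), u=10x, u'=10

Answer: -10/√(1-100x²)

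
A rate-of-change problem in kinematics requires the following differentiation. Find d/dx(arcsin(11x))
d/dx[arcsin(u)] = u'/√(1-u²), u = 11x, u' = 11

Answer: 11/√(1-121x²)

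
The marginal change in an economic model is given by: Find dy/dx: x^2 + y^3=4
Differentiate: 2x + 3y^2·(dy/dx)=0
dy/dx=-2x/(3y^2)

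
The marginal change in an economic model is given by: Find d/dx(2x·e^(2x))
Product rule: (fg)'=f'g+fg'
f=2x, f'=2
g=e^(2x), g'=2·e^(2x)

Answer: 2·e^(2x)+4x·e^(2x)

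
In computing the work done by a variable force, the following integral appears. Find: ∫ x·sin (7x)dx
By parts: u=x, dv=sin(7x) dx
du=dx, v=-cos(7x)/7
=-x·cos(7x)/7 + sin(7x)/7² + C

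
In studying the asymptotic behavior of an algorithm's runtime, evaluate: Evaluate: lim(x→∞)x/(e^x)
Apply L'Hôpital 1 times (∞/∞ each time):
Eventually get 1!/(e^x) → 0

Answer: 0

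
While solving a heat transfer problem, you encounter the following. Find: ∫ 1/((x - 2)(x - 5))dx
Partial fractions: 1/((x-2)(x-5)) = A/(x-2)+B/(x-5)
A = -1/3, B = 1/3
∫ [-1/3· 1/(x-2)+1/3· 1/(x-5)] dx
= (1/3)[ln|x-5| - ln|x-2|]+C

Answer: (1/3)·ln|(x-5)/(x-2)|+C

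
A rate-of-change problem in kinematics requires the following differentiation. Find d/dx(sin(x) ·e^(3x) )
Product rule: (fg)' = f'g + fg'
f = sin(x), f' = cos(x)
g = e^(3x), g' = 3·e^(3x)

Answer: cos(x)·e^(3x) + 3·sin(x)·e^(3x)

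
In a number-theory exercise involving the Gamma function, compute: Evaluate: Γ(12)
Γ(n)=(n-1)! for positive integers
Γ(12)=11!=39916800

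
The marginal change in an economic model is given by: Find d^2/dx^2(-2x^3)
Apply power rule 2 times:
d^1: -6x^2
d^2: -12x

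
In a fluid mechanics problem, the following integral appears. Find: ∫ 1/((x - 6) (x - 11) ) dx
Partial fractions: 1/((x-6)(x-11))=A/(x-6) + B/(x-11)
A=-1/5, B=1/5
∫ [-1/5· 1/(x-6) + 1/5· 1/(x-11)] dx
=(1/5)[ln|x-11| - ln|x-6|] + C

Answer: (1/5)·ln|(x-11)/(x-6)| + C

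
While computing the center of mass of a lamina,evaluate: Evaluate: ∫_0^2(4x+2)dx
Step 1: Find antiderivative F(x)=2x^2+2x
Step 2: F(2) - F(0)=12 - (0)=12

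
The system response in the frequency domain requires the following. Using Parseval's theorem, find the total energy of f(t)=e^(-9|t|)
Parseval's theorem: E=integral |f(t)|^2 dt=(1/2pi) integral |F(omega)|^2 domega
E=integral_{-inf}^{inf} e^(-18|t|) dt=2*integral_0^inf e^(-18t) dt=2/(2*9)=1/9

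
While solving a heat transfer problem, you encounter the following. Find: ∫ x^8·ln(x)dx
By parts: u = ln(x), dv = x^8 dx
du = 1/x dx, v = x^9/9
= x^9·ln(x)/9 - ∫ x^8/9 dx
= x^9·ln(x)/9 - x^9/81+C

Answer: x^9(ln(x)/9-1/81)+C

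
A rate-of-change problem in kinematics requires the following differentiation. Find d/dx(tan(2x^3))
Chain rule: d/dx[tan(u)]=sec²(u)·u' where u=2x^3
u'=6x^2

Answer: 6x^2·sec²(2x^3)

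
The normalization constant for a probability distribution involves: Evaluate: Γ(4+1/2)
Γ(n + 1/2) = (2n)!√π/(4^n·n!)
= 40320√π/(256·24) = (105/16)·√π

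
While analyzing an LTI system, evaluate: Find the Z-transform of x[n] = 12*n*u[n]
Z{n*u[n]}=z/(z-1)^2
By linearity: Z{12*n*u[n]}=12z/(z-1)^2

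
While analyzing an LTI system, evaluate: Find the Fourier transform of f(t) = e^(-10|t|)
Using the standard pair: F{e^(-a|t|)} = 2a/(a^2+omega^2)
With a = 10: F(omega) = 20/(100+omega^2)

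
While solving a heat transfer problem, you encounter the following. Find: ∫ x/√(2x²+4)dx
Let u=2x² + 4, du=4x dx
∫ (1/4)·u^(-1/2) du=√u/2 + C

Answer: √(2x² + 4)/2 + C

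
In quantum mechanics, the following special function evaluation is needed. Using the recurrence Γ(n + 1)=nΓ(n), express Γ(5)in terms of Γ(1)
Γ(5)=4Γ(4)=4·3Γ(3)=...=4!·Γ(1)=24·Γ(1)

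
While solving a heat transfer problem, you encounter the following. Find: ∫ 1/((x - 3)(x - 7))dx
Partial fractions: 1/((x-3)(x-7))=A/(x-3)+B/(x-7)
A=-1/4, B=1/4
∫ [-1/4· 1/(x-3)+1/4· 1/(x-7)] dx
=(1/4)[ln|x-7| - ln|x-3|]+C

Answer: (1/4)·ln|(x-7)/(x-3)|+C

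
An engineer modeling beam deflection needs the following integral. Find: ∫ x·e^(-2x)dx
Integration by parts: u=x, dv=e^(-2x) dx
du=dx, v=e^(-2x)/(-2)
=x·e^(-2x)/(-2) - ∫ e^(-2x)/(-2) dx
=x·e^(-2x)/(-2) - e^(-2x)/4 + C

Answer: e^(-2x)(x/(-2) - 1/4) + C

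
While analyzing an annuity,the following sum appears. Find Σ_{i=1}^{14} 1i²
=1·n(n+1)(2n+1)/6=1·14·15·29/6=1015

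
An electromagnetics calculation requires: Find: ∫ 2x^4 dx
Using power rule: ∫ 2x^4 dx=2/5 x^5+C=(2/5)x^5+C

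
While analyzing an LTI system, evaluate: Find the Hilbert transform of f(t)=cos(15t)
The Hilbert transform shifts each frequency component by -pi/2.
H{cos(wt)}=sin(wt)
With w=15: H{cos(15t)}=sin(15t)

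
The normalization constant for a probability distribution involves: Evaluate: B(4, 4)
B(x,y)=Γ(x)Γ(y)/Γ(x+y)=(x-1)!(y-1)!/(x+y-1)!
B(4,4)=3!·3!/7!=1/140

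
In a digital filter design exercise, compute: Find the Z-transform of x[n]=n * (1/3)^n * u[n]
Using the property Z{n*a^n*u[n]}=az/(z-a)^2
With a=1/3: X(z)=(1/3)z/(z - 1/3)^2, |z| > 1/3

Answer: (1/3)z/(z - 1/3)^2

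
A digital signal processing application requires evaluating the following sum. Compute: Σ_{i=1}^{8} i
Using formula: Σ i^1 = n(n+1)/2 = 8·9/2 = 36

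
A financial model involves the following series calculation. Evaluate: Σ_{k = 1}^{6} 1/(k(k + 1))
Partial fractions: 1/(k(k+1))=1/k - 1/(k+1)
Telescoping sum: 1(1-1/7)=1·6/7

Answer: 6/7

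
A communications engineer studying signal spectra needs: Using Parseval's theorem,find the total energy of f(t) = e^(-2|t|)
Parseval's theorem: E = integral |f(t)|^2 dt = (1/2pi) integral |F(omega)|^2 domega
E = integral_{-inf}^{inf} e^(-4|t|) dt = 2*integral_0^inf e^(-4t) dt = 2/(2*2) = 1/2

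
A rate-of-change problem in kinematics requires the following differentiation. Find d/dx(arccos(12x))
d/dx[arccos(u)] = -u'/√(1-u²), u = 12x, u' = 12

Answer: -12/√(1 - 144x²)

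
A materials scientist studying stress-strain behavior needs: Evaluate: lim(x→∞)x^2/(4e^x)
Apply L'Hôpital 2 times (∞/∞ each time):
Eventually get 2!/(4e^x) → 0

Answer: 0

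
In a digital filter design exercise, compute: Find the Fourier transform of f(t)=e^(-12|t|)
Using the standard pair: F{e^(-a|t|)} = 2a/(a^2+omega^2)
With a = 12: F(omega) = 24/(144+omega^2)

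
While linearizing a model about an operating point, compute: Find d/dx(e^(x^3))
Chain rule: d/dx[e^u] = e^u · u' where u = x^3
u' = 3x^2

Answer: 3x^2·e^(x^3)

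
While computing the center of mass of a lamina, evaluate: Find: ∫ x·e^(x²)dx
Let u=x², du=2x dx
∫ (1/2)e^u du=e^u/2+C

Answer: e^(x²)/2+C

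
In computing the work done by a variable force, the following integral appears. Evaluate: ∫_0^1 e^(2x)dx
Antiderivative: (1/2)e^(2x)
Evaluate: (1/2)(e^2 - 1)

Answer: (e^2 - 1)/2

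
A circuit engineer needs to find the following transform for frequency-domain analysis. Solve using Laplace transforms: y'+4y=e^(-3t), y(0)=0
Take L: sY - 0+4Y = 1/(s+3)
Y(s+4) = 1/(s+3)+0
Y = 1/((s+3)(s+4))+0/(s+4)
Partial fractions: 1/((s+3)(s+4)) = 1/(s+3)-1/(s+4)
So Y = 1/(s+3)-1/(s+4)
Inverse Laplace transform (L^(-1){1/(s+3)} = e^(-3t), L^(-1){1/(s+4)} = e^(-4t)):

Answer: y(t) = 1·e^(-3t) - e^(-4t)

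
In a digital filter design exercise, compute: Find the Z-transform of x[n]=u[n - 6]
Using the time-shift property: Z{u[n-6]} = z^(-6)*z/(z-1)
= z^(-5)/(z-1)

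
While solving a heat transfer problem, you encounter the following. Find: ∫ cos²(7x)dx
Using identity cos²(u) = (1 + cos(2u))/2:
∫ (1 + cos(14x))/2 dx = x/2 + sin(14x)/28 + C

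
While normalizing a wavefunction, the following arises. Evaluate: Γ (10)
Γ(n)=(n-1)! for positive integers
Γ(10)=9!=362880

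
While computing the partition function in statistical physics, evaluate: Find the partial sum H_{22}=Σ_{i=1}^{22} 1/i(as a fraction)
H_22 = 1+1/2+1/3+...+1/22
= 19093197/5173168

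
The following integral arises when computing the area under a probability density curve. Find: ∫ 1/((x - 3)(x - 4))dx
Partial fractions: 1/((x-3)(x-4))=A/(x-3) + B/(x-4)
A=-1, B=1
∫ [-1· 1/(x-3) + 1· 1/(x-4)] dx
=(1)[ln|x-4| - ln|x-3|] + C

Answer: ln|(x-4)/(x-3)| + C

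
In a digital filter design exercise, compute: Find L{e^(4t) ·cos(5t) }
First shifting: L{e^(at)f(t)}=F(s-a)
L{cos(5t)}=s/(s²+25)
Shift: (s-4)/((s-4)²+25)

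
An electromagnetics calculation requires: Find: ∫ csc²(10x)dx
Since d/dx[-cot(10x)] = 10csc²(10x), integral = -cot(10x)/10 + C

Answer: (-1/10)cot(10x) + C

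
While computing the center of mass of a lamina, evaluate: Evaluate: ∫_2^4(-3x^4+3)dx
Step 1: Find antiderivative F(x)=(-3/5)x^5 + 3x
Step 2: F(4) - F(2)=-3012/5 - (-66/5)=-2946/5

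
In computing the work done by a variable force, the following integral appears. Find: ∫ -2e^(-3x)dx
Since d/dx[e^(-3x)]=-3e^(-3x), we get 2/3 e^(-3x) + C

Answer: (2/3)e^(-3x) + C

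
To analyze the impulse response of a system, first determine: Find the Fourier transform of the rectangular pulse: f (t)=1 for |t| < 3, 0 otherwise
F(omega)=integral from -3 to 3 of e^(-j * omega * t) dt
=2 * sin(3 * omega)/omega=6 * sinc(3 * omega/pi)

Answer: 2 * sin(3 * omega)/omega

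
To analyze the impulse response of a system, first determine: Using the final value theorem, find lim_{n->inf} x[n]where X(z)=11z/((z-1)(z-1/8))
Final value theorem: lim x[n] = lim_{z->1} (z-1) * X(z)
(z-1) * X(z) = 11z/(z-1/8)
As z->1: 11/(1 - 1/8) = 11/(7/8) = 88/7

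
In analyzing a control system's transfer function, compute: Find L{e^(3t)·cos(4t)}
First shifting: L{e^(at)f(t)}=F(s-a)
L{cos(4t)}=s/(s² + 16)
Shift: (s-3)/((s-3)² + 16)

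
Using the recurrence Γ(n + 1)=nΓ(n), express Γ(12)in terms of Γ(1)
Γ(12)=11Γ(11)=11·10Γ(10)=...=11!·Γ(1)=39916800·Γ(1)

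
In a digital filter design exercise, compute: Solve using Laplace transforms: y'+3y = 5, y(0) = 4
Take L of both sides: sY(s)-4+3Y(s)=5/s
Y(s)(s+3)=5/s+4
Y(s)=5/(s(s+3))+4/(s+3)
Partial fractions: 5/(s(s+3))=(5/3)/s - (5/3)/(s+3)
So Y(s)=(5/3)/s+(7/3)/(s+3)
Inverse transform (L^(-1){1/s}=1, L^(-1){1/(s+3)}=e^(-3t)):

Answer: y(t)=5/3+(7/3)·e^(-3t)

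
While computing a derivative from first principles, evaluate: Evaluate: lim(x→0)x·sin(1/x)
Squeeze theorem: -|x| ≤ x·sin(1/x) ≤ |x|
Since x → 0 as x → 0, by squeeze theorem the limit is 0

Answer: 0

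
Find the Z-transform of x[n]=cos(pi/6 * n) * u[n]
Z{cos(w0*n)*u[n]} = z(z - cos(w0))/(z^2-2z*cos(w0)+1)
With w0 = pi/6: X(z) = z(z - cos(pi/6))/(z^2-2z*cos(pi/6)+1)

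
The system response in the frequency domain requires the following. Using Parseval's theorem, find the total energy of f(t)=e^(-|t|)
Parseval's theorem: E = integral |f(t)|^2 dt = (1/2pi) integral |F(omega)|^2 domega
E = integral_{-inf}^{inf} e^(-2|t|) dt = 2*integral_0^inf e^(-2t) dt = 2/(2*1) = 1/1

Answer: 1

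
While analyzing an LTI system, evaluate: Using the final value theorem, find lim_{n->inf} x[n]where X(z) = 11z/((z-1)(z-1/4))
Final value theorem: lim x[n] = lim_{z->1} (z-1) * X(z)
(z-1) * X(z) = 11z/(z-1/4)
As z->1: 11/(1-1/4) = 11/(3/4) = 44/3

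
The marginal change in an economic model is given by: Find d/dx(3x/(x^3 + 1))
Quotient rule: (f/g)'=(f'g - fg')/g²
f=3x, f'=3
g=x^3+1, g'=3x^2

Answer: (3·(x^3+1)-9x^3)/(x^3+1)²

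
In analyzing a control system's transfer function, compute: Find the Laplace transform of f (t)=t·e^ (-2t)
L{t·e^(at)} = 1/(s-a)²
L{t·e^(-2t)} = 1/(s+2)²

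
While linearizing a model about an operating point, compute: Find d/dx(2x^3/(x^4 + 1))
Quotient rule: (f/g)' = (f'g - fg')/g²
f = 2x^3, f' = 6x^2
g = x^4+1, g' = 4x^3

Answer: (6x^2·(x^4+1)-8x^6)/(x^4+1)²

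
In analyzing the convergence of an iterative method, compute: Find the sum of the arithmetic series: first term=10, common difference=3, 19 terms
Last term: a_n=10 + (19 - 1)·3=64
Sum=n(a_1 + a_n)/2=19(10 + 64)/2=703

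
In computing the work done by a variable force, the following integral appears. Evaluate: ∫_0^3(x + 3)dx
Step 1: Find antiderivative F(x) = (1/2)x^2 + 3x
Step 2: F(3) - F(0) = 27/2 - (0) = 27/2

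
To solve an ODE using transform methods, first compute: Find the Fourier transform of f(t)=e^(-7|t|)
Using the standard pair: F{e^(-a|t|)} = 2a/(a^2+omega^2)
With a = 7: F(omega) = 14/(49+omega^2)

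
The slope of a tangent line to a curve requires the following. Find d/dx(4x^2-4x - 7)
Power rule: d/dx(ax^n) = n·a·x^(n-1)
Term by term: 8·x - 4

Answer: 8x - 4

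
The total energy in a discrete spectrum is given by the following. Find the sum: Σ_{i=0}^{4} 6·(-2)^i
Geometric series: S = a(1 - r^n)/(1 - r)
a = 6, r = -2, n = 5
S = 6(1 + 32)/3 = 66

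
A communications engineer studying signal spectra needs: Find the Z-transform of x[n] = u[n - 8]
Using the time-shift property: Z{u[n-8]} = z^(-8) * z/(z-1)
= z^(-7)/(z-1)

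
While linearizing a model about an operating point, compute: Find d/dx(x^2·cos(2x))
Product rule: (fg)' = f'g + fg'
f = x^2, f' = 2x
g = cos(2x), g' = -2·sin(2x)

Answer: 2x·cos(2x) - 2x^2·sin(2x)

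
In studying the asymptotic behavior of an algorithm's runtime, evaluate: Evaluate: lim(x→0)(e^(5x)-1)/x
L'Hôpital (0/0): lim 5e^(5x)/1=5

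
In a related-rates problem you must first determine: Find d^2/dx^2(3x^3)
Apply power rule 2 times:
d^1: 9x^2
d^2: 18x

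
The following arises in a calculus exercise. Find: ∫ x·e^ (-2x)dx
Integration by parts: u = x, dv = e^(-2x) dx
du = dx, v = e^(-2x)/(-2)
= x·e^(-2x)/(-2) - ∫ e^(-2x)/(-2) dx
= x·e^(-2x)/(-2) - e^(-2x)/4 + C

Answer: e^(-2x)(x/(-2) - 1/4) + C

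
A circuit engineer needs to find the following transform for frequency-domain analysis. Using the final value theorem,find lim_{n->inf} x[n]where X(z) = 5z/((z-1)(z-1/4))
Final value theorem: lim x[n] = lim_{z->1} (z-1)*X(z)
(z-1)*X(z) = 5z/(z-1/4)
As z->1: 5/(1-1/4) = 5/(3/4) = 20/3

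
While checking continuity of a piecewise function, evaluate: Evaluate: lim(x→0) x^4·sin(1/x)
Squeeze theorem: -|x^4| ≤ x^4·sin(1/x) ≤ |x^4|
Since x^4 → 0 as x → 0, by squeeze theorem the limit is 0

Answer: 0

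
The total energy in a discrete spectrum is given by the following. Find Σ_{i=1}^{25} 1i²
=1·n(n + 1)(2n + 1)/6=1·25·26·51/6=5525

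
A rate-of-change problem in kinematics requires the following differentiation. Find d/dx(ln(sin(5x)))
Chain rule: d/dx[ln(u)]=u'/u where u=sin(5x)
u'=5cos(5x)

Answer: (5cos(5x))/(sin(5x))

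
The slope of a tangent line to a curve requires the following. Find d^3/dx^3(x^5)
Apply power rule 3 times:
d^1: 5x^4
d^2: 20x^3
d^3: 60x^2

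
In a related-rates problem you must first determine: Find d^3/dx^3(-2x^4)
Apply power rule 3 times:
d^1: -8x^3
d^2: -24x^2
d^3: -48x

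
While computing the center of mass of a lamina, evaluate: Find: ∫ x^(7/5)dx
Power rule: ∫ x^(7/5) dx = x^(12/5)/(12/5)+C

Answer: (5/12)·x^(12/5)+C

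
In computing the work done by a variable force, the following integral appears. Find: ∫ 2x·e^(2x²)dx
Let u=2x², du=4x dx
∫ (1/2)e^u du=e^u/2+C

Answer: e^(2x²)/2+C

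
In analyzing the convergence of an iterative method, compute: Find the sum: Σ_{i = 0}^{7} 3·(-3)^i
Geometric series: S = a(1 - r^n)/(1 - r)
a = 3, r = -3, n = 8
S = 3(1 - 6561)/4 = -4920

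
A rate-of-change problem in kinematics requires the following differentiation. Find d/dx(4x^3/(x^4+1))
Quotient rule: (f/g)' = (f'g - fg')/g²
f = 4x^3, f' = 12x^2
g = x^4+1, g' = 4x^3

Answer: (12x^2·(x^4+1)-16x^6)/(x^4+1)²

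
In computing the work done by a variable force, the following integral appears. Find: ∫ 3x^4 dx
Using power rule: ∫ 3x^4 dx=3/5 x^5 + C=(3/5)x^5 + C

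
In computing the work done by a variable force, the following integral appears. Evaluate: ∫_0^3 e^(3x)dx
Antiderivative: (1/3)e^(3x)
Evaluate: (1/3)(e^9-1)

Answer: (e^9-1)/3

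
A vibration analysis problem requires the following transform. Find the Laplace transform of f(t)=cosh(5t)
L{cosh(at)}=s/(s²-a²)
L{cosh(5t)}=s/(s²-25)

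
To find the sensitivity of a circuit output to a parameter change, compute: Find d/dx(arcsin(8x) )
d/dx[arcsin(u)]=u'/√(1-u²), u=8x, u'=8

Answer: 8/√(1 - 64x²)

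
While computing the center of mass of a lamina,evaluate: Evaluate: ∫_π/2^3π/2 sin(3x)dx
Antiderivative: -cos(3x)/3
Evaluate at bounds: [-cos(3·3π/2)/3] - [-cos(3·π/2)/3]
= (-(0) + (0))/3 = 0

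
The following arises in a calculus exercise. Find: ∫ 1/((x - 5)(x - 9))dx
Partial fractions: 1/((x-5)(x-9))=A/(x-5)+B/(x-9)
A=-1/4, B=1/4
∫ [-1/4· 1/(x-5)+1/4· 1/(x-9)] dx
=(1/4)[ln|x-9| - ln|x-5|]+C

Answer: (1/4)·ln|(x-9)/(x-5)|+C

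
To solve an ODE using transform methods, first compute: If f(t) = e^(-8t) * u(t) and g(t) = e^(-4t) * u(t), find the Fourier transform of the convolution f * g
By the convolution theorem: F{f*g} = F(omega)*G(omega)
F(omega) = 1/(8+j*omega), G(omega) = 1/(4+j*omega)
F{f*g} = 1/((8+j*omega)(4+j*omega))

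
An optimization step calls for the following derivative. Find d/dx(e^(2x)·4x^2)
Product rule: (fg)'=f'g + fg'
f=e^(2x), f'=2·e^(2x)
g=4x^2, g'=8x

Answer: 8·e^(2x)·x^2 + 8·e^(2x)·x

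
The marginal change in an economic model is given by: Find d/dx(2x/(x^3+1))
Quotient rule: (f/g)' = (f'g - fg')/g²
f = 2x, f' = 2
g = x^3+1, g' = 3x^2

Answer: (2·(x^3+1)-6x^3)/(x^3+1)²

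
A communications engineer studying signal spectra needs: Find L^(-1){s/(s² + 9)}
L^(-1){s/(s²+w²)} = cos(wt)
Here w = 3

Answer: cos(3t)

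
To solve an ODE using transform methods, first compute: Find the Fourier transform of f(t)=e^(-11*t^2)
The Fourier transform of a Gaussian e^(-a*t^2) is sqrt(pi/a)*e^(-omega^2/(4a)).
With a = 11: F(omega) = sqrt(pi/11)*e^(-omega^2/44)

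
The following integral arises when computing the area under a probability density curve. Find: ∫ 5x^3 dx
Using power rule: ∫ 5x^3 dx = 5/4 x^4+C = (5/4)x^4+C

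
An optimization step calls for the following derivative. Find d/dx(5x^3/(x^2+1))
Quotient rule: (f/g)'=(f'g - fg')/g²
f=5x^3, f'=15x^2
g=x^2+1, g'=2x

Answer: (15x^2·(x^2+1)-10x^4)/(x^2+1)²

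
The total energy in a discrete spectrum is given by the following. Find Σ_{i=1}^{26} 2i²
=2·n(n + 1)(2n + 1)/6=2·26·27·53/6=12402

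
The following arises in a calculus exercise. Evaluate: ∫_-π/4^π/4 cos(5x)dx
Antiderivative: sin(5x)/5
Evaluate at bounds: [sin(5·π/4)/5] - [sin(5·-π/4)/5]
=((-√2/2) - (√2/2))/5=-√2/5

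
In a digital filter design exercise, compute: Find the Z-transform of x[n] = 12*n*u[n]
Z{n * u[n]}=z/(z-1)^2
By linearity: Z{12 * n * u[n]}=12z/(z-1)^2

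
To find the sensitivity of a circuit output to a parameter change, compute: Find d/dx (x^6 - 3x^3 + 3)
Power rule: d/dx(ax^n)=n·a·x^(n-1)
Term by term: 6·x^5-9·x^2

Answer: 6x^5-9x^2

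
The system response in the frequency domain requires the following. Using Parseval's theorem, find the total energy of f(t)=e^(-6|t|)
Parseval's theorem: E = integral |f(t)|^2 dt = (1/2pi) integral |F(omega)|^2 domega
E = integral_{-inf}^{inf} e^(-12|t|) dt = 2 * integral_0^inf e^(-12t) dt = 2/(2 * 6) = 1/6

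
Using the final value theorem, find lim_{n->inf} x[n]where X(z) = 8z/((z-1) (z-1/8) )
Final value theorem: lim x[n] = lim_{z->1} (z-1)*X(z)
(z-1)*X(z) = 8z/(z-1/8)
As z->1: 8/(1 - 1/8) = 8/(7/8) = 64/7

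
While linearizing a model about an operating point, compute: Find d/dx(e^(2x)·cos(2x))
Product rule: (fg)'=f'g + fg'
f=e^(2x), f'=2·e^(2x)
g=cos(2x), g'=-2·sin(2x)

Answer: 2·e^(2x)·cos(2x) - 2·e^(2x)·sin(2x)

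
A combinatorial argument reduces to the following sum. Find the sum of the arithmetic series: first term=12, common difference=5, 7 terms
Last term: a_n = 12+(7-1)·5 = 42
Sum = n(a_1+a_n)/2 = 7(12+42)/2 = 189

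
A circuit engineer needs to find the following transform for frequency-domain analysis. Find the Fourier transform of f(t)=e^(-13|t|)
Using the standard pair: F{e^(-a|t|)}=2a/(a^2 + omega^2)
With a=13: F(omega)=26/(169 + omega^2)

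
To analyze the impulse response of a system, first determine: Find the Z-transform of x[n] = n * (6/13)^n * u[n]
Using the property Z{n*a^n*u[n]} = az/(z-a)^2
With a = 6/13: X(z) = (6/13)z/(z - 6/13)^2, |z| > 6/13

Answer: (6/13)z/(z - 6/13)^2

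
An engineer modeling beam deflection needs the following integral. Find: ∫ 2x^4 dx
Using power rule: ∫ 2x^4 dx = 2/5 x^5 + C = (2/5)x^5 + C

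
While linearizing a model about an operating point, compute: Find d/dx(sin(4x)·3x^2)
Product rule: (fg)'=f'g + fg'
f=sin(4x), f'=4·cos(4x)
g=3x^2, g'=6x

Answer: 12·cos(4x)·x^2 + 6·sin(4x)·x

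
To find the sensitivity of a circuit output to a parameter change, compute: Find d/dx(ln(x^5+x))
Chain rule: d/dx[ln(u)]=u'/u where u=x^5+x
u'=5x^4+1

Answer: (5x^4+1)/(x^5+x)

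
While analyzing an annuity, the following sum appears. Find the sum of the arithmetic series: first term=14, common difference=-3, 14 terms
Last term: a_n = 14+(14-1)·-3 = -25
Sum = n(a_1+a_n)/2 = 14(14+(-25))/2 = -77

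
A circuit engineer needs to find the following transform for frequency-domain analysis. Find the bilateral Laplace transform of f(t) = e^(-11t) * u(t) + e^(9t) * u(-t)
For e^(-11t)*u(t): L=1/(s + 11), Re(s) > -11
For e^(9t)*u(-t): L=-1/(s-9), Re(s) < 9
Combined: F(s)=1/(s + 11) - 1/(s-9), -11 < Re(s) < 9

Answer: 1/(s + 11) - 1/(s-9), ROC: -11 < Re(s) < 9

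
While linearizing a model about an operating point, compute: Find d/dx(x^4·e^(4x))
Product rule: (fg)'=f'g+fg'
f=x^4, f'=4x^3
g=e^(4x), g'=4·e^(4x)

Answer: 4x^3·e^(4x)+4x^4·e^(4x)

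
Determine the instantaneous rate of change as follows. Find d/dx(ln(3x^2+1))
Chain rule: d/dx[ln(u)]=u'/u where u=3x^2 + 1
u'=6x

Answer: (6x)/(3x^2 + 1)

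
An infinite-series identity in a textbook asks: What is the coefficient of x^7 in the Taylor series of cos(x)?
cos(x) has only even powers. Coefficient of x^7=0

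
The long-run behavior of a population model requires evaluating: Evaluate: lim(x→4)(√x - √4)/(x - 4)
Multiply by conjugate (√x+√4)/(√x+√4):
= (x - 4)/((x - 4)(√x+√4)) = 1/(√x+√4)
As x → 4: 1/(2√4)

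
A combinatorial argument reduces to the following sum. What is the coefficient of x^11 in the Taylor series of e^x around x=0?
Taylor series of e^x = Σ x^n/n!
Coefficient of x^11 = 1/11! = 1/39916800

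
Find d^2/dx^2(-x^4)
Apply power rule 2 times:
d^1: -4x^3
d^2: -12x^2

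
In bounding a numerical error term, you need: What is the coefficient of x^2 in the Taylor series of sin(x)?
sin(x) has only odd powers. Coefficient of x^2=0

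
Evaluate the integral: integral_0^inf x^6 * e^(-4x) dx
This is a Gamma integral. Substitute u = 4x (du = 4 dx):
integral_0^inf x^6*e^(-4x) dx = (1/4^7) integral_0^inf u^6*e^(-u) du
= Gamma(7)/4^7 = 6!/4^7 = 720/16384

Answer: 45/1024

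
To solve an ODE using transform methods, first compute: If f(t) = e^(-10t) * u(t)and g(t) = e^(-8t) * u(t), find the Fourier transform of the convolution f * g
By the convolution theorem: F{f*g}=F(omega)*G(omega)
F(omega)=1/(10+j*omega), G(omega)=1/(8+j*omega)
F{f*g}=1/((10+j*omega)(8+j*omega))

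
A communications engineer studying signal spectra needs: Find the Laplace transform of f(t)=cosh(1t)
L{cosh(at)} = s/(s²-a²)
L{cosh(1t)} = s/(s²-1)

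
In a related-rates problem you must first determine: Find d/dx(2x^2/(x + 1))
Quotient rule: (f/g)' = (f'g - fg')/g²
f = 2x^2, f' = 4x
g = x + 1, g' = 1

Answer: (4x·(x + 1) - 2x^2)/(x + 1)²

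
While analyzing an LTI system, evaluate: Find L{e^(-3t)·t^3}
First shifting: L{e^(at)f(t)}=F(s-a)
L{t^3}=6/s^4
Shift s → s+3: 6/(s+3)^4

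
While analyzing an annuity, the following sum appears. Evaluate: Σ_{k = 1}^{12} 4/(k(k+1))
Partial fractions: 4/(k(k+1))=4/k - 4/(k+1)
Telescoping sum: 4(1-1/13)=4·12/13

Answer: 48/13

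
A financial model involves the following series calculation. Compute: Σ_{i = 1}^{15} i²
Using formula: Σ i^2 = n(n + 1)(2n + 1)/6 = 15·16·31/6 = 1240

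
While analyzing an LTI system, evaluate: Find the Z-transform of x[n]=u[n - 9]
Using the time-shift property: Z{u[n-9]} = z^(-9) * z/(z-1)
= z^(-8)/(z-1)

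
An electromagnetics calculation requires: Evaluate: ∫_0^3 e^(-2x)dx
Antiderivative: (1/(-2))e^(-2x)
Evaluate: (1/(-2))(e^-6 - 1)

Answer: (e^-6 - 1)/(-2)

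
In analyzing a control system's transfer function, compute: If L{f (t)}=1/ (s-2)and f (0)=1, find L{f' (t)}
L{f'(t)} = s·F(s) - f(0) = s/(s-2) - 1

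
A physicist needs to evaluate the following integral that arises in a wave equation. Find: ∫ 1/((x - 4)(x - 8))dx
Partial fractions: 1/((x-4)(x-8))=A/(x-4)+B/(x-8)
A=-1/4, B=1/4
∫ [-1/4· 1/(x-4)+1/4· 1/(x-8)] dx
=(1/4)[ln|x-8| - ln|x-4|]+C

Answer: (1/4)·ln|(x-8)/(x-4)|+C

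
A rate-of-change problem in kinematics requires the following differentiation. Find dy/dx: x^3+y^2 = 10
Differentiate: 3x^2+2y·(dy/dx)=0
dy/dx=-3x^2/(2y)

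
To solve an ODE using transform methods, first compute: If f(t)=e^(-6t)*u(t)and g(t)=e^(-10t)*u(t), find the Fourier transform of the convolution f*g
By the convolution theorem: F{f*g} = F(omega)*G(omega)
F(omega) = 1/(6 + j*omega), G(omega) = 1/(10 + j*omega)
F{f*g} = 1/((6 + j*omega)(10 + j*omega))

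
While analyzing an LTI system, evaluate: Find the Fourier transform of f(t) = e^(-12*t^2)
The Fourier transform of a Gaussian e^(-a * t^2) is sqrt(pi/a) * e^(-omega^2/(4a)).
With a=12: F(omega)=sqrt(pi/12) * e^(-omega^2/48)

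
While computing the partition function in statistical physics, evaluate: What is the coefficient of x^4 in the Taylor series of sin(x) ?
sin(x) has only odd powers. Coefficient of x^4 = 0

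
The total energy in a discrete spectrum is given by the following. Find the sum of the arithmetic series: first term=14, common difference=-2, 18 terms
Last term: a_n=14 + (18 - 1)·-2=-20
Sum=n(a_1 + a_n)/2=18(14 + (-20))/2=-54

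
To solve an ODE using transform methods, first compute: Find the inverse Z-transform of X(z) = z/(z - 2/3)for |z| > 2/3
Standard pair: z/(z-a) <-> a^n * u[n] for causal signals
With a = 2/3: x[n] = (2/3)^n * u[n]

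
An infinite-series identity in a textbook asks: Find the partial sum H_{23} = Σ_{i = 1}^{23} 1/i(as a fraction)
H_23 = 1+1/2+1/3+...+1/23
= 444316699/118982864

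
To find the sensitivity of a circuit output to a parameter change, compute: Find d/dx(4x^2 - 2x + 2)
Power rule: d/dx(ax^n) = n·a·x^(n-1)
Term by term: 8·x - 2

Answer: 8x - 2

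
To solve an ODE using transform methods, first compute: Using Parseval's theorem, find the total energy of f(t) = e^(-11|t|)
Parseval's theorem: E = integral |f(t)|^2 dt = (1/2pi) integral |F(omega)|^2 domega
E = integral_{-inf}^{inf} e^(-22|t|) dt = 2 * integral_0^inf e^(-22t) dt = 2/(2 * 11) = 1/11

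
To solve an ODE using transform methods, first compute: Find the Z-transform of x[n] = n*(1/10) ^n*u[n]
Using the property Z{n*a^n*u[n]}=az/(z-a)^2
With a=1/10: X(z)=(1/10)z/(z - 1/10)^2, |z| > 1/10

Answer: (1/10)z/(z - 1/10)^2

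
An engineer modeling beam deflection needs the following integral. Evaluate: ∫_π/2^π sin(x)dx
Antiderivative: -cos(x)
Evaluate at bounds: [-cos(1·π)/1] - [-cos(1·π/2)/1]
= (-(-1) + (0))/1 = 1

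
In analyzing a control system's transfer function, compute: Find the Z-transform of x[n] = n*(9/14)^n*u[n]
Using the property Z{n*a^n*u[n]}=az/(z-a)^2
With a=9/14: X(z)=(9/14)z/(z - 9/14)^2, |z| > 9/14

Answer: (9/14)z/(z - 9/14)^2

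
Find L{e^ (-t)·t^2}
First shifting: L{e^(at)f(t)}=F(s-a)
L{t^2}=2/s^3
Shift s → s + 1: 2/(s + 1)^3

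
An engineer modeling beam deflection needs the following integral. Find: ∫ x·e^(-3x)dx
Integration by parts: u = x, dv = e^(-3x) dx
du = dx, v = e^(-3x)/(-3)
= x·e^(-3x)/(-3) - ∫ e^(-3x)/(-3) dx
= x·e^(-3x)/(-3) - e^(-3x)/9 + C

Answer: e^(-3x)(x/(-3) - 1/9) + C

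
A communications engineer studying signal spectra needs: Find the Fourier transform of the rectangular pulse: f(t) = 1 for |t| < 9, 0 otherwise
F(omega) = integral from -9 to 9 of e^(-j * omega * t) dt
= 2 * sin(9 * omega)/omega = 18 * sinc(9 * omega/pi)

Answer: 2 * sin(9 * omega)/omega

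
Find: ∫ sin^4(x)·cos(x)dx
Let u=sin(x), du=cos(x) dx
∫ u^4 du=u^5/5+C

Answer: sin^5(x)/5+C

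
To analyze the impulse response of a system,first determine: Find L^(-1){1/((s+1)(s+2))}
Partial fractions: 1/((s+1)(s+2)) = A/(s+1)+B/(s+2)
Cover-up: A = 1/(s+2)|_{s = -1} = 1; B = 1/(s+1)|_{s = -2} = -1
L^(-1) = e^(-t) - e^(-2t)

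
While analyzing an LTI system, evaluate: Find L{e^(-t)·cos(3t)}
First shifting: L{e^(at)f(t)}=F(s-a)
L{cos(3t)}=s/(s² + 9)
Shift: (s + 1)/((s + 1)² + 9)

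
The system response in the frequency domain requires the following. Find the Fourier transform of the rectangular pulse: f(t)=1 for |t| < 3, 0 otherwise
F(omega)=integral from -3 to 3 of e^(-j*omega*t) dt
=2*sin(3*omega)/omega=6*sinc(3*omega/pi)

Answer: 2*sin(3*omega)/omega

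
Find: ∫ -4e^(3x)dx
Since d/dx[e^(3x)]=3e^(3x), we get -4/3 e^(3x)+C

Answer: (-4/3)e^(3x)+C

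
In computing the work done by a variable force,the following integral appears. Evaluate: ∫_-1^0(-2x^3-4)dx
Step 1: Find antiderivative F(x) = (-1/2)x^4 - 4x
Step 2: F(0) - F(-1) = 0 - (7/2) = -7/2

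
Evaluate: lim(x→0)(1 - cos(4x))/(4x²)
Using 1-cos(u) ≈ u²/2 for small u:
(1-cos(4x)) ≈ (4x)²/2 = 16x²/2
So limit = 16/(2·4) = 2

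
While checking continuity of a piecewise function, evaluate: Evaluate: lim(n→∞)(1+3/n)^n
This is the definition of e^3: lim(1 + 3/n)^n = e^3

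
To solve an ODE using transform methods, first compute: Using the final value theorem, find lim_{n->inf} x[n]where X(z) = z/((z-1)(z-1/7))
Final value theorem: lim x[n] = lim_{z->1} (z-1) * X(z)
(z-1) * X(z) = z/(z-1/7)
As z->1: 1/(1 - 1/7) = 1/(6/7) = 7/6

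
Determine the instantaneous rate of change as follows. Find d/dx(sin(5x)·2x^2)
Product rule: (fg)' = f'g + fg'
f = sin(5x), f' = 5·cos(5x)
g = 2x^2, g' = 4x

Answer: 10·cos(5x)·x^2 + 4·sin(5x)·x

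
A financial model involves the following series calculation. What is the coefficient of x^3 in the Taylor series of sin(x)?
sin(x) = Σ (-1)^k x^(2k + 1)/(2k + 1)!
For x^3: (-1)^1/3! = -1/6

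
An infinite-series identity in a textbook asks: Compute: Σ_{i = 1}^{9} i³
Using formula: Σ i^3 = [n(n + 1)/2]² = [9·10/2]² = 2025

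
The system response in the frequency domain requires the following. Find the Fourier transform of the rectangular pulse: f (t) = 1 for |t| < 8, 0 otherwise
F(omega) = integral from -8 to 8 of e^(-j*omega*t) dt
= 2*sin(8*omega)/omega = 16*sinc(8*omega/pi)

Answer: 2*sin(8*omega)/omega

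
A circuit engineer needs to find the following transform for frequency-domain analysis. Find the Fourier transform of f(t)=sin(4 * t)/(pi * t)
sin(W*t)/(pi*t)=(W/pi)*sinc(W*t/pi) is the impulse response of the ideal low-pass filter with cutoff W (here W=4).
Its Fourier transform is a rectangular function:
F(omega)=1 for |omega| < 4, 0 otherwise

Answer: rect(omega/8) [i.e., 1 for |omega| < 4, 0 otherwise]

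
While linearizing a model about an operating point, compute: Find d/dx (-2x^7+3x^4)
Power rule: d/dx(ax^n) = n·a·x^(n-1)
Term by term: -14·x^6+12·x^3

Answer: -14x^6+12x^3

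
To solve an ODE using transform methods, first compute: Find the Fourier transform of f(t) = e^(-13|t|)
Using the standard pair: F{e^(-a|t|)} = 2a/(a^2+omega^2)
With a = 13: F(omega) = 26/(169+omega^2)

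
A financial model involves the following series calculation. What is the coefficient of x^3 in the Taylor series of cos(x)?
cos(x) has only even powers. Coefficient of x^3=0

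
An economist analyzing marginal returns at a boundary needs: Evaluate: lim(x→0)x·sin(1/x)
Squeeze theorem: -|x| ≤ x·sin(1/x) ≤ |x|
Since x → 0 as x → 0, by squeeze theorem the limit is 0

Answer: 0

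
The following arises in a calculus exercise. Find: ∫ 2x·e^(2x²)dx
Let u = 2x², du = 4x dx
∫ (1/2)e^u du = e^u/2 + C

Answer: e^(2x²)/2 + C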